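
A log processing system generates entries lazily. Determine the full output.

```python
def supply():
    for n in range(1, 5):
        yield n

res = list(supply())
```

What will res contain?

Step 1: The generator yields each value from range(1, 5).
Step 2: list() consumes all yields: [1, 2, 3, 4].
Therefore res = [1, 2, 3, 4].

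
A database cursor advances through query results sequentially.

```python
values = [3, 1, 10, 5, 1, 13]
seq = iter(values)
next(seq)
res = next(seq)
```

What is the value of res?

Step 1: Create iterator over [3, 1, 10, 5, 1, 13].
Step 2: next() consumes 3.
Step 3: next() returns 1.
Therefore res = 1.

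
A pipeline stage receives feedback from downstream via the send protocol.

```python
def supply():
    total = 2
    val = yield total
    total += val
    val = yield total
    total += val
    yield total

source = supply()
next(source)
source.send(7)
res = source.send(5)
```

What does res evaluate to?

Step 1: next() -> yield total=2.
Step 2: send(7) -> val=7, total = 2+7 = 9, yield 9.
Step 3: send(5) -> val=5, total = 9+5 = 14, yield 14.
Therefore res = 14.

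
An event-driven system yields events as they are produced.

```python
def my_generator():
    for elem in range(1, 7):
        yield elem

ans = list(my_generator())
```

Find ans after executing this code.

Step 1: The generator yields each value from range(1, 7).
Step 2: list() consumes all yields: [1, 2, 3, 4, 5, 6].
Therefore ans = [1, 2, 3, 4, 5, 6].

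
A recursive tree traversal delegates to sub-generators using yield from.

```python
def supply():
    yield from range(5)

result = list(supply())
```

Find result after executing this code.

Step 1: yield from delegates to the iterable, yielding each element.
Step 2: Collected values: [0, 1, 2, 3, 4].
Therefore result = [0, 1, 2, 3, 4].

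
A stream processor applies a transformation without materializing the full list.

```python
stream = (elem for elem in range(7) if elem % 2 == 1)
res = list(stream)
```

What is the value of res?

Step 1: Filter range(7) keeping only odd values:
  elem=0: even, excluded
  elem=1: odd, included
  elem=2: even, excluded
  elem=3: odd, included
  elem=4: even, excluded
  elem=5: odd, included
  elem=6: even, excluded
Therefore res = [1, 3, 5].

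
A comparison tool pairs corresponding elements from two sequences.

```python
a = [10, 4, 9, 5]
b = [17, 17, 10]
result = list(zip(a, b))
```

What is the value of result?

Step 1: zip stops at shortest (len(a)=4, len(b)=3):
  Index 0: (10, 17)
  Index 1: (4, 17)
  Index 2: (9, 10)
Step 2: Last element of a (5) has no pair, dropped.
Therefore result = [(10, 17), (4, 17), (9, 10)].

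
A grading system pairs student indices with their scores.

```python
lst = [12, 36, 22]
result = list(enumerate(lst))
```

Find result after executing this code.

Step 1: enumerate pairs each element with its index:
  (0, 12)
  (1, 36)
  (2, 22)
Therefore result = [(0, 12), (1, 36), (2, 22)].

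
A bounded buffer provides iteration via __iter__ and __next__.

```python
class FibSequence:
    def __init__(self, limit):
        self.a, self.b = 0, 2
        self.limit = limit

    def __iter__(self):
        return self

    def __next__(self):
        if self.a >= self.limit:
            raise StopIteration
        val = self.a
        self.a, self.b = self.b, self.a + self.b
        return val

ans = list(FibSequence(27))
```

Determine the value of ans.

Step 1: Fibonacci-like sequence (a=0, b=2) until >= 27:
  Yield 0, then a,b = 2,2
  Yield 2, then a,b = 2,4
  Yield 2, then a,b = 4,6
  Yield 4, then a,b = 6,10
  Yield 6, then a,b = 10,16
  Yield 10, then a,b = 16,26
  Yield 16, then a,b = 26,42
  Yield 26, then a,b = 42,68
Step 2: 42 >= 27, stop.
Therefore ans = [0, 2, 2, 4, 6, 10, 16, 26].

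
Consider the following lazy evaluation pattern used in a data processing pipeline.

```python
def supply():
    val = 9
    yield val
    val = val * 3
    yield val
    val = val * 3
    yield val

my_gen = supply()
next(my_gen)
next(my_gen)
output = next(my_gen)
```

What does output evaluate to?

Step 1: Trace through generator execution:
  Yield 1: val starts at 9, yield 9
  Yield 2: val = 9 * 3 = 27, yield 27
  Yield 3: val = 27 * 3 = 81, yield 81
Step 2: First next() gets 9, second next() gets the second value, third next() yields 81.
Therefore output = 81.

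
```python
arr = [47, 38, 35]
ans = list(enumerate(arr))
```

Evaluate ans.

Step 1: enumerate pairs each element with its index:
  (0, 47)
  (1, 38)
  (2, 35)
Therefore ans = [(0, 47), (1, 38), (2, 35)].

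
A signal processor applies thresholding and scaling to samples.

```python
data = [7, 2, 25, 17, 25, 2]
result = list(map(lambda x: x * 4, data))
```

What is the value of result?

Step 1: Apply lambda x: x * 4 to each element:
  7 -> 28
  2 -> 8
  25 -> 100
  17 -> 68
  25 -> 100
  2 -> 8
Therefore result = [28, 8, 100, 68, 100, 8].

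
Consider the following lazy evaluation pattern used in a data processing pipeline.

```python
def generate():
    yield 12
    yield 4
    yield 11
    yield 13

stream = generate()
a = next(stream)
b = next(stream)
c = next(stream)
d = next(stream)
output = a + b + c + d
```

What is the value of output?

Step 1: Create generator and consume all values:
  a = next(stream) = 12
  b = next(stream) = 4
  c = next(stream) = 11
  d = next(stream) = 13
Step 2: output = 12 + 4 + 11 + 13 = 40.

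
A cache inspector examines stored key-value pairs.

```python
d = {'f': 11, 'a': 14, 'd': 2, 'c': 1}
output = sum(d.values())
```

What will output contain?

Step 1: d.values() = [11, 14, 2, 1].
Step 2: sum = 28.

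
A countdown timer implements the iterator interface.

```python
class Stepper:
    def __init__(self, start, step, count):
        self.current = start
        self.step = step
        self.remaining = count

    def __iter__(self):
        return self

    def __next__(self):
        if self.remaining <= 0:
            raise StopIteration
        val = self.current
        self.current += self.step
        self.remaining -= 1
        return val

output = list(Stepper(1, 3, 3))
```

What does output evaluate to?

Step 1: Stepper starts at 1, increments by 3, for 3 steps:
  Yield 1, then current += 3
  Yield 4, then current += 3
  Yield 7, then current += 3
Therefore output = [1, 4, 7].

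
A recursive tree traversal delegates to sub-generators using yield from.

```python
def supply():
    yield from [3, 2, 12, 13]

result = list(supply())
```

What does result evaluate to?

Step 1: yield from delegates to the iterable, yielding each element.
Step 2: Collected values: [3, 2, 12, 13].
Therefore result = [3, 2, 12, 13].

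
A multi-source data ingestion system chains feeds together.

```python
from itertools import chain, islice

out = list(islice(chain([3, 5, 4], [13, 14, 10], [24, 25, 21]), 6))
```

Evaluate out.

Step 1: chain([3, 5, 4], [13, 14, 10], [24, 25, 21]) = [3, 5, 4, 13, 14, 10, 24, 25, 21].
Step 2: islice takes first 6 elements: [3, 5, 4, 13, 14, 10].
Therefore out = [3, 5, 4, 13, 14, 10].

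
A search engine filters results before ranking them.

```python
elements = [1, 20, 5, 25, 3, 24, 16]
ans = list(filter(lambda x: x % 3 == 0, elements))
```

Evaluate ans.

Step 1: Filter elements divisible by 3:
  1 % 3 = 1: removed
  20 % 3 = 2: removed
  5 % 3 = 2: removed
  25 % 3 = 1: removed
  3 % 3 = 0: kept
  24 % 3 = 0: kept
  16 % 3 = 1: removed
Therefore ans = [3, 24].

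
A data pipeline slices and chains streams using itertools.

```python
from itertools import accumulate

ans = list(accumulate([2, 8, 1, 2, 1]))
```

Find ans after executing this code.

Step 1: accumulate computes running sums:
  + 2 = 2
  + 8 = 10
  + 1 = 11
  + 2 = 13
  + 1 = 14
Therefore ans = [2, 10, 11, 13, 14].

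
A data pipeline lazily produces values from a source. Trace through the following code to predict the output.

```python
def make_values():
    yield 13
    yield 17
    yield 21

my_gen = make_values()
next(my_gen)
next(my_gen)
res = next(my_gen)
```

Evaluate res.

Step 1: make_values() creates a generator.
Step 2: next(my_gen) yields 13 (consumed and discarded).
Step 3: next(my_gen) yields 17 (consumed and discarded).
Step 4: next(my_gen) yields 21, assigned to res.
Therefore res = 21.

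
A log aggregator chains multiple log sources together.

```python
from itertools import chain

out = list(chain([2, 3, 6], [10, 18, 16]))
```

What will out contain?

Step 1: chain() concatenates iterables: [2, 3, 6] + [10, 18, 16].
Therefore out = [2, 3, 6, 10, 18, 16].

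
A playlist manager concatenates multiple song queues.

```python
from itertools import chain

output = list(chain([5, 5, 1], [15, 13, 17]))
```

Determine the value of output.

Step 1: chain() concatenates iterables: [5, 5, 1] + [15, 13, 17].
Therefore output = [5, 5, 1, 15, 13, 17].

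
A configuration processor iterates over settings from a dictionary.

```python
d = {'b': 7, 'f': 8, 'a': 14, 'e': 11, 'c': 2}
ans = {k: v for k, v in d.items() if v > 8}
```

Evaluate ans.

Step 1: Filter items where value > 8:
  'b': 7 <= 8: removed
  'f': 8 <= 8: removed
  'a': 14 > 8: kept
  'e': 11 > 8: kept
  'c': 2 <= 8: removed
Therefore ans = {'a': 14, 'e': 11}.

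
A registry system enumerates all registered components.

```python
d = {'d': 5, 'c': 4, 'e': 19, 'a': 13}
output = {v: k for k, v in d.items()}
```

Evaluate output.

Step 1: Invert dict (swap keys and values):
  'd': 5 -> 5: 'd'
  'c': 4 -> 4: 'c'
  'e': 19 -> 19: 'e'
  'a': 13 -> 13: 'a'
Therefore output = {5: 'd', 4: 'c', 19: 'e', 13: 'a'}.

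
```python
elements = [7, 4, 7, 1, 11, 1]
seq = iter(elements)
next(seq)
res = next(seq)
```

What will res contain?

Step 1: Create iterator over [7, 4, 7, 1, 11, 1].
Step 2: next() consumes 7.
Step 3: next() returns 4.
Therefore res = 4.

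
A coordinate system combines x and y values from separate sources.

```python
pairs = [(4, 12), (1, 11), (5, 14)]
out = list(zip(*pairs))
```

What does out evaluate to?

Step 1: zip(*pairs) transposes: unzips [(4, 12), (1, 11), (5, 14)] into separate sequences.
Step 2: First elements: (4, 1, 5), second elements: (12, 11, 14).
Therefore out = [(4, 1, 5), (12, 11, 14)].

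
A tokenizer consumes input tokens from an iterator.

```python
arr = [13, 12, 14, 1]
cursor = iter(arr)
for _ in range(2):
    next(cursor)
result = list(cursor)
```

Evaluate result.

Step 1: Create iterator over [13, 12, 14, 1].
Step 2: Advance 2 positions (consuming [13, 12]).
Step 3: list() collects remaining elements: [14, 1].
Therefore result = [14, 1].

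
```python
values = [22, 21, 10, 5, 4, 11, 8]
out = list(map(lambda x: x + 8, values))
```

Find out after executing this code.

Step 1: Apply lambda x: x + 8 to each element:
  22 -> 30
  21 -> 29
  10 -> 18
  5 -> 13
  4 -> 12
  11 -> 19
  8 -> 16
Therefore out = [30, 29, 18, 13, 12, 19, 16].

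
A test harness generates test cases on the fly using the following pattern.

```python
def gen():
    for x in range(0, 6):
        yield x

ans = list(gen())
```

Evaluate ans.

Step 1: The generator yields each value from range(0, 6).
Step 2: list() consumes all yields: [0, 1, 2, 3, 4, 5].
Therefore ans = [0, 1, 2, 3, 4, 5].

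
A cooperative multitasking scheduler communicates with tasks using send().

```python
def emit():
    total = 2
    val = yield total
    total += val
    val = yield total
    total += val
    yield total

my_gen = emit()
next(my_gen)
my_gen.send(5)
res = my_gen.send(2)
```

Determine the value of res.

Step 1: next() -> yield total=2.
Step 2: send(5) -> val=5, total = 2+5 = 7, yield 7.
Step 3: send(2) -> val=2, total = 7+2 = 9, yield 9.
Therefore res = 9.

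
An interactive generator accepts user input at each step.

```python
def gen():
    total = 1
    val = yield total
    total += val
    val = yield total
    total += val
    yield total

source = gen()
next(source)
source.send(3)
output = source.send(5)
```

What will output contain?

Step 1: next() -> yield total=1.
Step 2: send(3) -> val=3, total = 1+3 = 4, yield 4.
Step 3: send(5) -> val=5, total = 4+5 = 9, yield 9.
Therefore output = 9.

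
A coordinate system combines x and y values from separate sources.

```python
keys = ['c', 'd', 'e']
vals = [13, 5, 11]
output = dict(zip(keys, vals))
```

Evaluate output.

Step 1: zip pairs keys with values:
  'c' -> 13
  'd' -> 5
  'e' -> 11
Therefore output = {'c': 13, 'd': 5, 'e': 11}.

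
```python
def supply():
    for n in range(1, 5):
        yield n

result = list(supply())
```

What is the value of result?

Step 1: The generator yields each value from range(1, 5).
Step 2: list() consumes all yields: [1, 2, 3, 4].
Therefore result = [1, 2, 3, 4].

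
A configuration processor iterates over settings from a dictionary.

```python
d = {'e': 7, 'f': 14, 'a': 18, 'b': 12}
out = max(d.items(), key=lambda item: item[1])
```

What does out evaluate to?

Step 1: Find item with maximum value:
  ('e', 7)
  ('f', 14)
  ('a', 18)
  ('b', 12)
Step 2: Maximum value is 18 at key 'a'.
Therefore out = ('a', 18).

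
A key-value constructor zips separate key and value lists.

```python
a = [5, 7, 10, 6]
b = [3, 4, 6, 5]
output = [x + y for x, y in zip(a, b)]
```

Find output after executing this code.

Step 1: Add corresponding elements:
  5 + 3 = 8
  7 + 4 = 11
  10 + 6 = 16
  6 + 5 = 11
Therefore output = [8, 11, 16, 11].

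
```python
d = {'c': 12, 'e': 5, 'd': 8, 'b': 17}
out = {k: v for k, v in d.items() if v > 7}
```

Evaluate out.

Step 1: Filter items where value > 7:
  'c': 12 > 7: kept
  'e': 5 <= 7: removed
  'd': 8 > 7: kept
  'b': 17 > 7: kept
Therefore out = {'c': 12, 'd': 8, 'b': 17}.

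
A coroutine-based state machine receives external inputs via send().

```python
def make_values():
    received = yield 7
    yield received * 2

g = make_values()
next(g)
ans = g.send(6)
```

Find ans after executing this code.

Step 1: next(g) advances to first yield, producing 7.
Step 2: send(6) resumes, received = 6.
Step 3: yield received * 2 = 6 * 2 = 12.
Therefore ans = 12.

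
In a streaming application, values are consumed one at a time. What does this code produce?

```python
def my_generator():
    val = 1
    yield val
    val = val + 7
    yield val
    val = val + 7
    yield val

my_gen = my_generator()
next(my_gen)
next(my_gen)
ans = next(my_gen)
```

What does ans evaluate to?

Step 1: Trace through generator execution:
  Yield 1: val starts at 1, yield 1
  Yield 2: val = 1 + 7 = 8, yield 8
  Yield 3: val = 8 + 7 = 15, yield 15
Step 2: First next() gets 1, second next() gets the second value, third next() yields 15.
Therefore ans = 15.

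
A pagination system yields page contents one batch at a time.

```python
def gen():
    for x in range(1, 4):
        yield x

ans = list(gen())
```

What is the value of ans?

Step 1: The generator yields each value from range(1, 4).
Step 2: list() consumes all yields: [1, 2, 3].
Therefore ans = [1, 2, 3].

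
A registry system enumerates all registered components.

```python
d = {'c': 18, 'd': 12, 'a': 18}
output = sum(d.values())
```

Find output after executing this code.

Step 1: d.values() = [18, 12, 18].
Step 2: sum = 48.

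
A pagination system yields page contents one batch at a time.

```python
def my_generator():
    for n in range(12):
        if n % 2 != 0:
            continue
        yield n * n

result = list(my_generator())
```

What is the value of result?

Step 1: Only yield n**2 when n is divisible by 2:
  n=0: 0 % 2 == 0, yield 0**2 = 0
  n=2: 2 % 2 == 0, yield 2**2 = 4
  n=4: 4 % 2 == 0, yield 4**2 = 16
  n=6: 6 % 2 == 0, yield 6**2 = 36
  n=8: 8 % 2 == 0, yield 8**2 = 64
  n=10: 10 % 2 == 0, yield 10**2 = 100
Therefore result = [0, 4, 16, 36, 64, 100].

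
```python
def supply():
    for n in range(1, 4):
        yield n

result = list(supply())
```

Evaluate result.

Step 1: The generator yields each value from range(1, 4).
Step 2: list() consumes all yields: [1, 2, 3].
Therefore result = [1, 2, 3].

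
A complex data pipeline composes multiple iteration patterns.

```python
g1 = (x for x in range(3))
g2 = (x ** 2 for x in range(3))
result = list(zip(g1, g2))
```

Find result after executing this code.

Step 1: g1 produces [0, 1, 2].
Step 2: g2 produces [0, 1, 4].
Step 3: zip pairs them: [(0, 0), (1, 1), (2, 4)].
Therefore result = [(0, 0), (1, 1), (2, 4)].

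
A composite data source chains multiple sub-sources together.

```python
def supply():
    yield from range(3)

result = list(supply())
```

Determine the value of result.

Step 1: yield from delegates to the iterable, yielding each element.
Step 2: Collected values: [0, 1, 2].
Therefore result = [0, 1, 2].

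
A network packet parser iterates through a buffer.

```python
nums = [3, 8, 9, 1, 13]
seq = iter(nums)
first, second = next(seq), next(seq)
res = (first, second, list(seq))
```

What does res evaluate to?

Step 1: Create iterator over [3, 8, 9, 1, 13].
Step 2: first = 3, second = 8.
Step 3: Remaining elements: [9, 1, 13].
Therefore res = (3, 8, [9, 1, 13]).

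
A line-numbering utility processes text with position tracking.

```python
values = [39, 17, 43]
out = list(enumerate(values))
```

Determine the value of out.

Step 1: enumerate pairs each element with its index:
  (0, 39)
  (1, 17)
  (2, 43)
Therefore out = [(0, 39), (1, 17), (2, 43)].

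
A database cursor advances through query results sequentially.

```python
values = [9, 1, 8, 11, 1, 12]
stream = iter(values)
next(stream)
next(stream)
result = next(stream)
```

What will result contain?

Step 1: Create iterator over [9, 1, 8, 11, 1, 12].
Step 2: next() consumes 9.
Step 3: next() consumes 1.
Step 4: next() returns 8.
Therefore result = 8.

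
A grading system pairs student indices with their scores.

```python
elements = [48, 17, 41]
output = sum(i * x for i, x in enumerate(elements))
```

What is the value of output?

Step 1: Compute i * x for each (i, x) in enumerate([48, 17, 41]):
  i=0, x=48: 0*48 = 0
  i=1, x=17: 1*17 = 17
  i=2, x=41: 2*41 = 82
Step 2: sum = 0 + 17 + 82 = 99.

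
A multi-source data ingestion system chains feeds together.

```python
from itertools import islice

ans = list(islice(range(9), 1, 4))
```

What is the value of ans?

Step 1: islice(range(9), 1, 4) takes elements at indices [1, 4).
Step 2: Elements: [1, 2, 3].
Therefore ans = [1, 2, 3].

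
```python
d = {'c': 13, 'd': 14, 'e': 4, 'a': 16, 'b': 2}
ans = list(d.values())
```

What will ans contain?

Step 1: d.values() returns the dictionary values in insertion order.
Therefore ans = [13, 14, 4, 16, 2].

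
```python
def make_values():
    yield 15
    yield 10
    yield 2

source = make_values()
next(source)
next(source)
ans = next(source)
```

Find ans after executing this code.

Step 1: make_values() creates a generator.
Step 2: next(source) yields 15 (consumed and discarded).
Step 3: next(source) yields 10 (consumed and discarded).
Step 4: next(source) yields 2, assigned to ans.
Therefore ans = 2.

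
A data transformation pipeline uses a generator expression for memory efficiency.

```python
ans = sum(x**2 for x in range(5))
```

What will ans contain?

Step 1: Compute x**2 for each x in range(5):
  x=0: 0**2 = 0
  x=1: 1**2 = 1
  x=2: 2**2 = 4
  x=3: 3**2 = 9
  x=4: 4**2 = 16
Step 2: sum = 0 + 1 + 4 + 9 + 16 = 30.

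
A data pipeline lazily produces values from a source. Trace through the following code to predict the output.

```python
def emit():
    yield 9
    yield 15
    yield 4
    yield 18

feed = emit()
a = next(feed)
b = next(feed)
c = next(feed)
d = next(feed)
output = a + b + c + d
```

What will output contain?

Step 1: Create generator and consume all values:
  a = next(feed) = 9
  b = next(feed) = 15
  c = next(feed) = 4
  d = next(feed) = 18
Step 2: output = 9 + 15 + 4 + 18 = 46.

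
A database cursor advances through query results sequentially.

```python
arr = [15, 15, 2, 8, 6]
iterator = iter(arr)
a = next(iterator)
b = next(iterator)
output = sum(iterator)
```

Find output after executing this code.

Step 1: Create iterator over [15, 15, 2, 8, 6].
Step 2: a = next() = 15, b = next() = 15.
Step 3: sum() of remaining [2, 8, 6] = 16.
Therefore output = 16.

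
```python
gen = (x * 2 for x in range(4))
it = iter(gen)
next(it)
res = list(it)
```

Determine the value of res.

Step 1: Generator produces [0, 2, 4, 6].
Step 2: next(it) consumes first element (0).
Step 3: list(it) collects remaining: [2, 4, 6].
Therefore res = [2, 4, 6].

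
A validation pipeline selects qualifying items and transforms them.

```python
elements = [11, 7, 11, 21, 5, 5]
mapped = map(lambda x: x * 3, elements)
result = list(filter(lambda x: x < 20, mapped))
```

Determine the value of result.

Step 1: Map x * 3:
  11 -> 33
  7 -> 21
  11 -> 33
  21 -> 63
  5 -> 15
  5 -> 15
Step 2: Filter for < 20:
  33: removed
  21: removed
  33: removed
  63: removed
  15: kept
  15: kept
Therefore result = [15, 15].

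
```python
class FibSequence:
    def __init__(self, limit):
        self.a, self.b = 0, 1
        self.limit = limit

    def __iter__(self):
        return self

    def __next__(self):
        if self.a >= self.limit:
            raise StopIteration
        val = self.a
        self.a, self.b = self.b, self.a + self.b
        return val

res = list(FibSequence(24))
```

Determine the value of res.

Step 1: Fibonacci-like sequence (a=0, b=1) until >= 24:
  Yield 0, then a,b = 1,1
  Yield 1, then a,b = 1,2
  Yield 1, then a,b = 2,3
  Yield 2, then a,b = 3,5
  Yield 3, then a,b = 5,8
  Yield 5, then a,b = 8,13
  Yield 8, then a,b = 13,21
  Yield 13, then a,b = 21,34
  Yield 21, then a,b = 34,55
Step 2: 34 >= 24, stop.
Therefore res = [0, 1, 1, 2, 3, 5, 8, 13, 21].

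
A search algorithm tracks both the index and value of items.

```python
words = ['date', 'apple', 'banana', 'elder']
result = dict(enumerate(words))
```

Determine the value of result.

Step 1: enumerate pairs indices with words:
  0 -> 'date'
  1 -> 'apple'
  2 -> 'banana'
  3 -> 'elder'
Therefore result = {0: 'date', 1: 'apple', 2: 'banana', 3: 'elder'}.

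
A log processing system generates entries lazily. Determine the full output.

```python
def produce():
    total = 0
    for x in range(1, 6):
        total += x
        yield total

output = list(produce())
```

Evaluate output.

Step 1: Generator accumulates running sum:
  x=1: total = 1, yield 1
  x=2: total = 3, yield 3
  x=3: total = 6, yield 6
  x=4: total = 10, yield 10
  x=5: total = 15, yield 15
Therefore output = [1, 3, 6, 10, 15].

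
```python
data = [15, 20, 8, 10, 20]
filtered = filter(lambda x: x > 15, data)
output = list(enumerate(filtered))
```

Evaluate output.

Step 1: Filter [15, 20, 8, 10, 20] for > 15: [20, 20].
Step 2: enumerate re-indexes from 0: [(0, 20), (1, 20)].
Therefore output = [(0, 20), (1, 20)].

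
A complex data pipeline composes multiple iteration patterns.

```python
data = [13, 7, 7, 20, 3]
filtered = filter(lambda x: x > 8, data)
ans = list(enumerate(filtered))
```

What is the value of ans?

Step 1: Filter [13, 7, 7, 20, 3] for > 8: [13, 20].
Step 2: enumerate re-indexes from 0: [(0, 13), (1, 20)].
Therefore ans = [(0, 13), (1, 20)].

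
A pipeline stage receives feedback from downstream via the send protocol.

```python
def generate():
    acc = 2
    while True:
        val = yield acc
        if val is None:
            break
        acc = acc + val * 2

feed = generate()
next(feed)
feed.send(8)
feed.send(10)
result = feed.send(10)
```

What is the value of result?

Step 1: next() -> yield acc=2.
Step 2: send(8) -> val=8, acc = 2 + 8*2 = 18, yield 18.
Step 3: send(10) -> val=10, acc = 18 + 10*2 = 38, yield 38.
Step 4: send(10) -> val=10, acc = 38 + 10*2 = 58, yield 58.
Therefore result = 58.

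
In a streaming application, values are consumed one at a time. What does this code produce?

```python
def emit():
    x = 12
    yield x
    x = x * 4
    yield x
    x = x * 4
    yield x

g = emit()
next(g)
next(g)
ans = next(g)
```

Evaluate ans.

Step 1: Trace through generator execution:
  Yield 1: x starts at 12, yield 12
  Yield 2: x = 12 * 4 = 48, yield 48
  Yield 3: x = 48 * 4 = 192, yield 192
Step 2: First next() gets 12, second next() gets the second value, third next() yields 192.
Therefore ans = 192.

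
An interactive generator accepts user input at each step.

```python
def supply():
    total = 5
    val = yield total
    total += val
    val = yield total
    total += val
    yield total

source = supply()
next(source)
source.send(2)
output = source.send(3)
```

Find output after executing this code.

Step 1: next() -> yield total=5.
Step 2: send(2) -> val=2, total = 5+2 = 7, yield 7.
Step 3: send(3) -> val=3, total = 7+3 = 10, yield 10.
Therefore output = 10.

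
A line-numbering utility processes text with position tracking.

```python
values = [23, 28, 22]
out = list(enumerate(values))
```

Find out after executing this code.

Step 1: enumerate pairs each element with its index:
  (0, 23)
  (1, 28)
  (2, 22)
Therefore out = [(0, 23), (1, 28), (2, 22)].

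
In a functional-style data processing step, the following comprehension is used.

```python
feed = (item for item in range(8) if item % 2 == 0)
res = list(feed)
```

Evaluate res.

Step 1: Filter range(8) keeping only even values:
  item=0: even, included
  item=1: odd, excluded
  item=2: even, included
  item=3: odd, excluded
  item=4: even, included
  item=5: odd, excluded
  item=6: even, included
  item=7: odd, excluded
Therefore res = [0, 2, 4, 6].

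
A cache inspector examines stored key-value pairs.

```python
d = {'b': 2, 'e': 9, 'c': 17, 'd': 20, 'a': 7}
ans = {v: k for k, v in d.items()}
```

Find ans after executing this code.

Step 1: Invert dict (swap keys and values):
  'b': 2 -> 2: 'b'
  'e': 9 -> 9: 'e'
  'c': 17 -> 17: 'c'
  'd': 20 -> 20: 'd'
  'a': 7 -> 7: 'a'
Therefore ans = {2: 'b', 9: 'e', 17: 'c', 20: 'd', 7: 'a'}.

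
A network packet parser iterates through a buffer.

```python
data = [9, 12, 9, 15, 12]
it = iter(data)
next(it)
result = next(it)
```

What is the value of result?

Step 1: Create iterator over [9, 12, 9, 15, 12].
Step 2: next() consumes 9.
Step 3: next() returns 12.
Therefore result = 12.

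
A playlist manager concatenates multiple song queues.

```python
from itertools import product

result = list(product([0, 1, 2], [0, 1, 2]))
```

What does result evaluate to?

Step 1: product([0, 1, 2], [0, 1, 2]) gives all pairs:
  (0, 0)
  (0, 1)
  (0, 2)
  (1, 0)
  (1, 1)
  (1, 2)
  (2, 0)
  (2, 1)
  (2, 2)
Therefore result = [(0, 0), (0, 1), (0, 2), (1, 0), (1, 1), (1, 2), (2, 0), (2, 1), (2, 2)].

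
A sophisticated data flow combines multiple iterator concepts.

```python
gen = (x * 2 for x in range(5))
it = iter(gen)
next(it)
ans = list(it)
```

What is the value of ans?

Step 1: Generator produces [0, 2, 4, 6, 8].
Step 2: next(it) consumes first element (0).
Step 3: list(it) collects remaining: [2, 4, 6, 8].
Therefore ans = [2, 4, 6, 8].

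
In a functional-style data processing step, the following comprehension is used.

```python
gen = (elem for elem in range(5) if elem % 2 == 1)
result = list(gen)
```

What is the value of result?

Step 1: Filter range(5) keeping only odd values:
  elem=0: even, excluded
  elem=1: odd, included
  elem=2: even, excluded
  elem=3: odd, included
  elem=4: even, excluded
Therefore result = [1, 3].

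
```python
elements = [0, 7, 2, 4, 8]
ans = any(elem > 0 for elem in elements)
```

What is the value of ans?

Step 1: Check elem > 0 for each element in [0, 7, 2, 4, 8]:
  0 > 0: False
  7 > 0: True
  2 > 0: True
  4 > 0: True
  8 > 0: True
Step 2: any() returns True.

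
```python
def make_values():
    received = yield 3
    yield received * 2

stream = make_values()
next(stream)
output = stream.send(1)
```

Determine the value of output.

Step 1: next(stream) advances to first yield, producing 3.
Step 2: send(1) resumes, received = 1.
Step 3: yield received * 2 = 1 * 2 = 2.
Therefore output = 2.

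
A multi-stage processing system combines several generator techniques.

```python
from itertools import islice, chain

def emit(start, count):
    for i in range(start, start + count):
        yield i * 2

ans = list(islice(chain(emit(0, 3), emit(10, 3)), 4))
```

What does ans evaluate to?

Step 1: emit(0, 3) yields [0, 2, 4].
Step 2: emit(10, 3) yields [20, 22, 24].
Step 3: chain concatenates: [0, 2, 4, 20, 22, 24].
Step 4: islice takes first 4: [0, 2, 4, 20].
Therefore ans = [0, 2, 4, 20].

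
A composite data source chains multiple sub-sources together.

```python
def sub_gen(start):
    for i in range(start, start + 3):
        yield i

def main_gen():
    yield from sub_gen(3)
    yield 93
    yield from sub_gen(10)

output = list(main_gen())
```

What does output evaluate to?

Step 1: main_gen() delegates to sub_gen(3):
  yield 3
  yield 4
  yield 5
Step 2: yield 93
Step 3: Delegates to sub_gen(10):
  yield 10
  yield 11
  yield 12
Therefore output = [3, 4, 5, 93, 10, 11, 12].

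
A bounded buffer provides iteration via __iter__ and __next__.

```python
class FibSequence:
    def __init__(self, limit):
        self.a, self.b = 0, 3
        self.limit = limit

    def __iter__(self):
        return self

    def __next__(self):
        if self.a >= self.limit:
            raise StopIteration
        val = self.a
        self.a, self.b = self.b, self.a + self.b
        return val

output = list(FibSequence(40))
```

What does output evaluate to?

Step 1: Fibonacci-like sequence (a=0, b=3) until >= 40:
  Yield 0, then a,b = 3,3
  Yield 3, then a,b = 3,6
  Yield 3, then a,b = 6,9
  Yield 6, then a,b = 9,15
  Yield 9, then a,b = 15,24
  Yield 15, then a,b = 24,39
  Yield 24, then a,b = 39,63
  Yield 39, then a,b = 63,102
Step 2: 63 >= 40, stop.
Therefore output = [0, 3, 3, 6, 9, 15, 24, 39].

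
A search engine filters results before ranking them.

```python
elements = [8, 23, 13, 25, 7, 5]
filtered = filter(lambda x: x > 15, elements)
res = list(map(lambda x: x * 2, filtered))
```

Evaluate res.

Step 1: Filter elements for elements > 15:
  8: removed
  23: kept
  13: removed
  25: kept
  7: removed
  5: removed
Step 2: Map x * 2 on filtered [23, 25]:
  23 -> 46
  25 -> 50
Therefore res = [46, 50].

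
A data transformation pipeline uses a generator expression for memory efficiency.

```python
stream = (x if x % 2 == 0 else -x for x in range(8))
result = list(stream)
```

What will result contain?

Step 1: For each x in range(8), yield x if even, else -x:
  x=0: even, yield 0
  x=1: odd, yield -1
  x=2: even, yield 2
  x=3: odd, yield -3
  x=4: even, yield 4
  x=5: odd, yield -5
  x=6: even, yield 6
  x=7: odd, yield -7
Therefore result = [0, -1, 2, -3, 4, -5, 6, -7].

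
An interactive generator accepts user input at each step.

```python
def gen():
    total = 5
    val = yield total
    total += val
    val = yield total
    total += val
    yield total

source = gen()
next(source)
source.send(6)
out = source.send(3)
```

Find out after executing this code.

Step 1: next() -> yield total=5.
Step 2: send(6) -> val=6, total = 5+6 = 11, yield 11.
Step 3: send(3) -> val=3, total = 11+3 = 14, yield 14.
Therefore out = 14.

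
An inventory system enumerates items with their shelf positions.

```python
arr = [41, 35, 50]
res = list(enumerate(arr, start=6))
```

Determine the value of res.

Step 1: enumerate with start=6:
  (6, 41)
  (7, 35)
  (8, 50)
Therefore res = [(6, 41), (7, 35), (8, 50)].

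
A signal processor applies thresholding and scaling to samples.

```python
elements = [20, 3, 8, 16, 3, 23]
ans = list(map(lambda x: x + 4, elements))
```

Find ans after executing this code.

Step 1: Apply lambda x: x + 4 to each element:
  20 -> 24
  3 -> 7
  8 -> 12
  16 -> 20
  3 -> 7
  23 -> 27
Therefore ans = [24, 7, 12, 20, 7, 27].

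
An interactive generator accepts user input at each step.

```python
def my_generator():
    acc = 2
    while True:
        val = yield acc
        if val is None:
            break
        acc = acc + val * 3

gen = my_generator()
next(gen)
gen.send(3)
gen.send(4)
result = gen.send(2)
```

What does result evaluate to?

Step 1: next() -> yield acc=2.
Step 2: send(3) -> val=3, acc = 2 + 3*3 = 11, yield 11.
Step 3: send(4) -> val=4, acc = 11 + 4*3 = 23, yield 23.
Step 4: send(2) -> val=2, acc = 23 + 2*3 = 29, yield 29.
Therefore result = 29.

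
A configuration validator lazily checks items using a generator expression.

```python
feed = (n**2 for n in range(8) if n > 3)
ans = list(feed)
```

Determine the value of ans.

Step 1: For range(8), keep n > 3, then square:
  n=0: 0 <= 3, excluded
  n=1: 1 <= 3, excluded
  n=2: 2 <= 3, excluded
  n=3: 3 <= 3, excluded
  n=4: 4 > 3, yield 4**2 = 16
  n=5: 5 > 3, yield 5**2 = 25
  n=6: 6 > 3, yield 6**2 = 36
  n=7: 7 > 3, yield 7**2 = 49
Therefore ans = [16, 25, 36, 49].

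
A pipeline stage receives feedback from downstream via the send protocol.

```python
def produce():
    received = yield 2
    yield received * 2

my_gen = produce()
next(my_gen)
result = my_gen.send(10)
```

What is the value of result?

Step 1: next(my_gen) advances to first yield, producing 2.
Step 2: send(10) resumes, received = 10.
Step 3: yield received * 2 = 10 * 2 = 20.
Therefore result = 20.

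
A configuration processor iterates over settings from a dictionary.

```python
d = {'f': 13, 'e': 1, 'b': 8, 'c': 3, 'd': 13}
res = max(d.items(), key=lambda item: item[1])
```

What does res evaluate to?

Step 1: Find item with maximum value:
  ('f', 13)
  ('e', 1)
  ('b', 8)
  ('c', 3)
  ('d', 13)
Step 2: Maximum value is 13 at key 'f'.
Therefore res = ('f', 13).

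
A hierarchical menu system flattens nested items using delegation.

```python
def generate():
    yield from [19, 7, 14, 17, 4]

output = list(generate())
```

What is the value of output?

Step 1: yield from delegates to the iterable, yielding each element.
Step 2: Collected values: [19, 7, 14, 17, 4].
Therefore output = [19, 7, 14, 17, 4].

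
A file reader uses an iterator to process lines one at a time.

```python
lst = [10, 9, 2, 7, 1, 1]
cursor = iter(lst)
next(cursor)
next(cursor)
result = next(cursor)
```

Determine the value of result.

Step 1: Create iterator over [10, 9, 2, 7, 1, 1].
Step 2: next() consumes 10.
Step 3: next() consumes 9.
Step 4: next() returns 2.
Therefore result = 2.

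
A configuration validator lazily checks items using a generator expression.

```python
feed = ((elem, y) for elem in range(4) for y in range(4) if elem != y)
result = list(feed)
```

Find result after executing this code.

Step 1: Nested generator over range(4) x range(4) where elem != y:
  (0, 0): excluded (elem == y)
  (0, 1): included
  (0, 2): included
  (0, 3): included
  (1, 0): included
  (1, 1): excluded (elem == y)
  (1, 2): included
  (1, 3): included
  (2, 0): included
  (2, 1): included
  (2, 2): excluded (elem == y)
  (2, 3): included
  (3, 0): included
  (3, 1): included
  (3, 2): included
  (3, 3): excluded (elem == y)
Therefore result = [(0, 1), (0, 2), (0, 3), (1, 0), (1, 2), (1, 3), (2, 0), (2, 1), (2, 3), (3, 0), (3, 1), (3, 2)].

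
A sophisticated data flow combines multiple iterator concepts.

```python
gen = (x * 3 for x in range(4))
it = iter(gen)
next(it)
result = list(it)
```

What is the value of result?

Step 1: Generator produces [0, 3, 6, 9].
Step 2: next(it) consumes first element (0).
Step 3: list(it) collects remaining: [3, 6, 9].
Therefore result = [3, 6, 9].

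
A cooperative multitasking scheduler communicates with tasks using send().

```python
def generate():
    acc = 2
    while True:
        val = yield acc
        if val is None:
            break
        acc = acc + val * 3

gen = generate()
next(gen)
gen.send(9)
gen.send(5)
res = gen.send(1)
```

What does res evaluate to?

Step 1: next() -> yield acc=2.
Step 2: send(9) -> val=9, acc = 2 + 9*3 = 29, yield 29.
Step 3: send(5) -> val=5, acc = 29 + 5*3 = 44, yield 44.
Step 4: send(1) -> val=1, acc = 44 + 1*3 = 47, yield 47.
Therefore res = 47.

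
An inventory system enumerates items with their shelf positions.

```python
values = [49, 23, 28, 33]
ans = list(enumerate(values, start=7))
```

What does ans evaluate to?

Step 1: enumerate with start=7:
  (7, 49)
  (8, 23)
  (9, 28)
  (10, 33)
Therefore ans = [(7, 49), (8, 23), (9, 28), (10, 33)].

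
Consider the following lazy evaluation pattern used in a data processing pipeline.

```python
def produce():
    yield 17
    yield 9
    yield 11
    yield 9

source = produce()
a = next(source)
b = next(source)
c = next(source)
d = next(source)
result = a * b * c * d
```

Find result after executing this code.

Step 1: Create generator and consume all values:
  a = next(source) = 17
  b = next(source) = 9
  c = next(source) = 11
  d = next(source) = 9
Step 2: result = 17 * 9 * 11 * 9 = 15147.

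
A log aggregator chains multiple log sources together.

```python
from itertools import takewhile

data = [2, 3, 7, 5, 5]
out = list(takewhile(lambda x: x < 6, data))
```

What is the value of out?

Step 1: takewhile stops at first element >= 6:
  2 < 6: take
  3 < 6: take
  7 >= 6: stop
Therefore out = [2, 3].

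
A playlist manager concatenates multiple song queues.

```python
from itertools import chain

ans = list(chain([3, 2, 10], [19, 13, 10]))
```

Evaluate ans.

Step 1: chain() concatenates iterables: [3, 2, 10] + [19, 13, 10].
Therefore ans = [3, 2, 10, 19, 13, 10].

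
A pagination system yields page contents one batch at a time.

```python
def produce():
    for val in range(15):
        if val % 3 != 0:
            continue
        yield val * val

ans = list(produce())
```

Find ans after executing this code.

Step 1: Only yield val**2 when val is divisible by 3:
  val=0: 0 % 3 == 0, yield 0**2 = 0
  val=3: 3 % 3 == 0, yield 3**2 = 9
  val=6: 6 % 3 == 0, yield 6**2 = 36
  val=9: 9 % 3 == 0, yield 9**2 = 81
  val=12: 12 % 3 == 0, yield 12**2 = 144
Therefore ans = [0, 9, 36, 81, 144].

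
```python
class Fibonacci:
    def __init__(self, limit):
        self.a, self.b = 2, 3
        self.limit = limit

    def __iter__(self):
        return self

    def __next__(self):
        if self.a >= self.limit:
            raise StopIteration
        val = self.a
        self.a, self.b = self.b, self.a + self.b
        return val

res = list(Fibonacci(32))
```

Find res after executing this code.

Step 1: Fibonacci-like sequence (a=2, b=3) until >= 32:
  Yield 2, then a,b = 3,5
  Yield 3, then a,b = 5,8
  Yield 5, then a,b = 8,13
  Yield 8, then a,b = 13,21
  Yield 13, then a,b = 21,34
  Yield 21, then a,b = 34,55
Step 2: 34 >= 32, stop.
Therefore res = [2, 3, 5, 8, 13, 21].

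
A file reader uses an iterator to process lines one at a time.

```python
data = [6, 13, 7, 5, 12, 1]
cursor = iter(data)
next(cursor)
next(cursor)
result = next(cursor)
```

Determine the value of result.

Step 1: Create iterator over [6, 13, 7, 5, 12, 1].
Step 2: next() consumes 6.
Step 3: next() consumes 13.
Step 4: next() returns 7.
Therefore result = 7.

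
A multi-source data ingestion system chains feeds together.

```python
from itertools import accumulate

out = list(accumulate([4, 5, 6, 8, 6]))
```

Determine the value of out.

Step 1: accumulate computes running sums:
  + 4 = 4
  + 5 = 9
  + 6 = 15
  + 8 = 23
  + 6 = 29
Therefore out = [4, 9, 15, 23, 29].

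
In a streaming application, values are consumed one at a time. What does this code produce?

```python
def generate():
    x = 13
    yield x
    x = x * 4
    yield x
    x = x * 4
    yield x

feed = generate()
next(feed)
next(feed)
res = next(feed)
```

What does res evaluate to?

Step 1: Trace through generator execution:
  Yield 1: x starts at 13, yield 13
  Yield 2: x = 13 * 4 = 52, yield 52
  Yield 3: x = 52 * 4 = 208, yield 208
Step 2: First next() gets 13, second next() gets the second value, third next() yields 208.
Therefore res = 208.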